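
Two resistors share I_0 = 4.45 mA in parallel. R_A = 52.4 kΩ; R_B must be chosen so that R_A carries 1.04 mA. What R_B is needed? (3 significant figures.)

In a two-way split, I_A/I_0 = R_B/(R_A + R_B).
1.04/4.45 = R_B/(R_A + R_B) → R_B = R_A · (0.2337)/(1 − 0.2337) = 52.4 × 0.3050 = 15.98 kΩ.

R_B ≈ 16.0 kΩ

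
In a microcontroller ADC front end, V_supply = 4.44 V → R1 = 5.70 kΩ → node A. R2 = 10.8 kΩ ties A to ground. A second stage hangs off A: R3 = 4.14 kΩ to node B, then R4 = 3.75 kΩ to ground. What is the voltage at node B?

Node A sees R2 in parallel with the series input of stage 2, R3 + R4 = 7.890 kΩ.
Effective lower resistance at A: R2 ‖ 7.890 = 4.559 kΩ.
First divider: V_A = V_supply · 4.559/(5.70 + 4.559) = 1.973 V.
Stage 2 is unloaded, so V_B = V_A · R4/(R3+R4) = 1.973 × 3.75/7.890 = 0.9378 V.

V_B ≈ 0.938 V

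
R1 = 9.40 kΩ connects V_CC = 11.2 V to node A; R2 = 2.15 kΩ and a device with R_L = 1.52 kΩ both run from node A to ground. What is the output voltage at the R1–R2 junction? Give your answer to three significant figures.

R2 ‖ R_L = (2.15 × 1.52)/(2.15 + 1.52) = 0.8905 kΩ.
Then V_out = V_CC · R2'/(R1 + R2') = 11.2 × 0.8905/10.29 = 0.9692 V.

V_out ≈ 0.969 V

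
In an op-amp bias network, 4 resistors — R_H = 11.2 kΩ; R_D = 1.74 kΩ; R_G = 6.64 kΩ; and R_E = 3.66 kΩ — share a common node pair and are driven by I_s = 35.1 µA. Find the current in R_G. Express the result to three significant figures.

I ≈ 4.86 µA

Conductances: ΣG = 1/11.2 + 1/1.74 + 1/6.64 + 1/3.66 = 1.088 (1/kΩ).
Current divider: I(R_G) = I_s · G_k/ΣG = 35.1 × (0.1506/1.088) = 35.1 × 0.1384 = 4.859 µA.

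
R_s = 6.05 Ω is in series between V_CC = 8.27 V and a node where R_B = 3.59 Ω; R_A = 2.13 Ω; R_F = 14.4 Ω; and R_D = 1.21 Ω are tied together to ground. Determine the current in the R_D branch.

I ≈ 0.624 A

Parallel bank: R_p = 1/(1/3.59 + 1/2.13 + 1/14.4 + 1/1.21) = 0.6083 Ω.
V_A by voltage divider: V_A = 8.27 × 0.6083/(6.05 + 0.6083) = 0.7555 V.
Branch current I = V_A/R_D = 0.7555/1.21 = 0.6244 A.
(Check via current divider: I_total = 1.242 A; share G_k/ΣG = 0.5027 → same result.)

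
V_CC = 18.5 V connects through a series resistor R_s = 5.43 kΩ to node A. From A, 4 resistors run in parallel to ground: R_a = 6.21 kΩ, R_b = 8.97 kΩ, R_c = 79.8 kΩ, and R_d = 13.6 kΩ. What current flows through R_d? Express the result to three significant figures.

Combine the parallel branches: R_p = (1/6.21 + 1/8.97 + 1/79.8 + 1/13.6)⁻¹ = 2.789 kΩ.
Node voltage V_A = V_CC · R_p/(R_s + R_p) = 18.5 × 0.3393 = 6.277 V.
Branch current I = V_A/R_d = 6.277/13.6 = 0.4616 mA.
(Equivalently: I_total = 2.251 mA, then current-divider fraction G_k/ΣG = 0.2051.)

I ≈ 0.462 mA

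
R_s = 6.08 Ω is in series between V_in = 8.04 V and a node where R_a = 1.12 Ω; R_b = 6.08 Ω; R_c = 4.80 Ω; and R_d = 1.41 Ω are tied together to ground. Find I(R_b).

Combine the parallel branches: R_p = (1/1.12 + 1/6.08 + 1/4.80 + 1/1.41)⁻¹ = 0.5064 Ω.
V_A = 8.04 × 0.5064/6.586 = 0.6181 V.
Branch current I = V_A/R_b = 0.6181/6.08 = 0.1017 A.

I ≈ 0.102 A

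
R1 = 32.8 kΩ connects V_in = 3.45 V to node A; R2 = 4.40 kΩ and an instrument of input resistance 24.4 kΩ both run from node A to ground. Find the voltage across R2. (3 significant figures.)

R2 ‖ R_L = (4.40 × 24.4)/(4.40 + 24.4) = 3.728 kΩ.
Now apply the divider: V_out = 3.45 × 0.1021 = 0.3521 V.

V_out ≈ 0.352 V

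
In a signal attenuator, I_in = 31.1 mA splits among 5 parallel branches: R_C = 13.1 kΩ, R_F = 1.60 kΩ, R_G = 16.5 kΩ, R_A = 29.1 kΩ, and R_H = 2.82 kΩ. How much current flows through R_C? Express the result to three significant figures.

ΣG = 1/13.1 + 1/1.60 + 1/16.5 + 1/29.1 + 1/2.82 = 1.151.
R_C takes the fraction G_k/ΣG = 0.07634/1.151 = 0.06633, so I = 31.1 × 0.06633 = 2.063 mA.

I ≈ 2.06 mA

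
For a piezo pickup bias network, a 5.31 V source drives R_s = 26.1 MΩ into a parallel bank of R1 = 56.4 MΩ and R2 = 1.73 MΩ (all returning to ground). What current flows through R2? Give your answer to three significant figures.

I ≈ 0.185 µA

Equivalent of the parallel group: R_p = 1.679 MΩ.
V_A = 5.31 × 1.679/27.78 = 0.3209 V.
I(R2) = V_A / R2 = 0.3209/1.73 = 0.1855 µA.
(Equivalently: I_total = 0.1912 µA, then current-divider fraction G_k/ΣG = 0.9702.)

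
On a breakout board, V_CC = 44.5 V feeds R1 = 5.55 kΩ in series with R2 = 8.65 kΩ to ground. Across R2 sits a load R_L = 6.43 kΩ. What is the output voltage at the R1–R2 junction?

The load sits in parallel with R2, giving an effective lower resistance R2' = R2·R_L/(R2+R_L) = 3.688 kΩ.
Now apply the divider: V_out = 44.5 × 0.3992 = 17.77 V.
(Unloaded it would be 27.1 V; the load pulls it down.)

V_out ≈ 17.8 V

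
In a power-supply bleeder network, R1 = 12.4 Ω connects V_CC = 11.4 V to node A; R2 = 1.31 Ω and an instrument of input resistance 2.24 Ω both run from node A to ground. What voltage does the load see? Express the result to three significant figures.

The load sits in parallel with R2, giving an effective lower resistance R2' = R2·R_L/(R2+R_L) = 0.8266 Ω.
Now apply the divider: V_out = 11.4 × 0.06249 = 0.7124 V.
(Unloaded it would be 1.09 V; the load pulls it down.)

V_out ≈ 0.712 V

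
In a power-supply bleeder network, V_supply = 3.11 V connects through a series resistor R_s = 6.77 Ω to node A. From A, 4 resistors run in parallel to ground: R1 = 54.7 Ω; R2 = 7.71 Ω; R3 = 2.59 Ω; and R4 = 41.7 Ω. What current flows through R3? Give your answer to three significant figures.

Equivalent of the parallel group: R_p = 1.792 Ω.
V_A = 3.11 × 1.792/8.562 = 0.6509 V.
Branch current I = V_A/R3 = 0.6509/2.59 = 0.2513 A.
(Equivalently: I_total = 0.3632 A, then current-divider fraction G_k/ΣG = 0.6919.)

I ≈ 0.251 A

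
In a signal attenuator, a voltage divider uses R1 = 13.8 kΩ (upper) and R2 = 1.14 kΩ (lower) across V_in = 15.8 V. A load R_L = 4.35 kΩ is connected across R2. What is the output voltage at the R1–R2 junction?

V_out ≈ 0.971 V

First combine the lower leg with the load: R2 ‖ R_L = 0.9033 kΩ.
Now apply the divider: V_out = 15.8 × 0.06143 = 0.9707 V.
(Unloaded it would be 1.21 V; the load pulls it down.)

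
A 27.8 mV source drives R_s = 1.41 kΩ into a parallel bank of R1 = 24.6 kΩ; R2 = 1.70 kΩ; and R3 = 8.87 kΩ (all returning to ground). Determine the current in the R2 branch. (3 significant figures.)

Parallel bank: R_p = 1/(1/24.6 + 1/1.70 + 1/8.87) = 1.348 kΩ.
V_A = 27.8 × 1.348/2.758 = 13.59 mV.
Branch current I = V_A/R2 = 13.59/1.70 = 7.994 µA.

I ≈ 7.99 µA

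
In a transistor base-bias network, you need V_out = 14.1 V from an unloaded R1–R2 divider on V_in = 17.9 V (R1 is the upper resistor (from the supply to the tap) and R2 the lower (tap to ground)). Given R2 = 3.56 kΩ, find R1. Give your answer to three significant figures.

Required fraction k = V_out/V_in = 0.7877.
So R1 = R2 · (V_in/V_out − 1) = 3.56 × (17.9/14.1 − 1) = 3.56 × 0.2695 = 0.9594 kΩ.

R1 ≈ 0.959 kΩ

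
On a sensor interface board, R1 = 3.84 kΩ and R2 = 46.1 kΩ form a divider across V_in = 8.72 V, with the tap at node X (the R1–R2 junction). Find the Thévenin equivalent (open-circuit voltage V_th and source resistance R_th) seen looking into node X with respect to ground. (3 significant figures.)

V_th ≈ 8.05 V, R_th ≈ 3.54 kΩ

With X open, the divider is unloaded: V_th = 8.72 × 46.1/49.94 = 8.049 V.
Looking into X with the source shorted: R_th = R1·R2/(R1+R2) = 3.840 × 46.1/49.94 = 3.545 kΩ.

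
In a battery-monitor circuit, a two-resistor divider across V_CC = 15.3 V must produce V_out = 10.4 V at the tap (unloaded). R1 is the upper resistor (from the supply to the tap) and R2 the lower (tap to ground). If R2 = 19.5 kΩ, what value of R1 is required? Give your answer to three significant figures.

R1 ≈ 9.19 kΩ

The divider ratio is R2/(R1+R2) = 10.4/15.3 = 0.6797.
R1 = R2·(1/k − 1) = 19.5 × 0.4712 = 9.188 kΩ.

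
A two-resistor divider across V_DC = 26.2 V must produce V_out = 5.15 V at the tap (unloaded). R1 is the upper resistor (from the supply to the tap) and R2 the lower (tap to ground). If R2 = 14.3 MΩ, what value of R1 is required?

V_out/V_DC = R2/(R1+R2) = 0.1966.
So R1 = R2 · (V_DC/V_out − 1) = 14.3 × (26.2/5.15 − 1) = 14.3 × 4.087 = 58.45 MΩ.

R1 ≈ 58.4 MΩ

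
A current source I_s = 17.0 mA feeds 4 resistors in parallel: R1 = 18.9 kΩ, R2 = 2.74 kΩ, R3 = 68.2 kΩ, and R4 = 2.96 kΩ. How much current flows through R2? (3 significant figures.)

I ≈ 8.05 mA

Total conductance ΣG = 1/18.9 + 1/2.74 + 1/68.2 + 1/2.96 = 0.7704 (units of 1/kΩ).
Current divider: I(R2) = I_s · G_k/ΣG = 17.0 × (0.3650/0.7704) = 17.0 × 0.4737 = 8.054 mA.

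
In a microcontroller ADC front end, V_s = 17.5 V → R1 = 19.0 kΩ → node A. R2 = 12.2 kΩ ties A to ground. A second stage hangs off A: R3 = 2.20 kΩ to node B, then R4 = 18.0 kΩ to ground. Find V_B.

Looking into the second stage from A: R3 + R4 = 20.20 kΩ appears in parallel with R2.
Effective lower resistance at A: R2 ‖ 20.20 = 7.606 kΩ.
V_A = 17.5 × 7.606/(19.0 + 7.606) = 5.003 V.
Then the unloaded second divider: V_B = V_A × R4/(R3+R4) = 5.003 × 0.8911 = 4.458 V.

V_B ≈ 4.46 V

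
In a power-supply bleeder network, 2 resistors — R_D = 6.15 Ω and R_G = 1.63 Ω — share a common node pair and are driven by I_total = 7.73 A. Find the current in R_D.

For two parallel branches, I_k = I_total · (other R)/(sum of R).
I(R_D) = 7.73 × 1.63/(6.15 + 1.63) = 7.73 × 0.2095 = 1.620 A.

I ≈ 1.62 A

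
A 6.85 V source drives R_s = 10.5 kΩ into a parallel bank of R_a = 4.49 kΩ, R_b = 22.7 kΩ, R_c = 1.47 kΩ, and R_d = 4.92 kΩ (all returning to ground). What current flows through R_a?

Combine the parallel branches: R_p = (1/4.49 + 1/22.7 + 1/1.47 + 1/4.92)⁻¹ = 0.8693 kΩ.
V_A = 6.85 × 0.8693/11.37 = 0.5238 V.
I(R_a) = V_A / R_a = 0.5238/4.49 = 0.1167 mA.

I ≈ 0.117 mA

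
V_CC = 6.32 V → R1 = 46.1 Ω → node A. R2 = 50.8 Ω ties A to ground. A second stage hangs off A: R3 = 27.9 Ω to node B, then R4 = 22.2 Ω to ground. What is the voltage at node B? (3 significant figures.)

V_B ≈ 0.990 V

The second stage (R3 + R4 = 50.10 Ω) loads node A in parallel with R2.
R2 ‖ (R3+R4) = 25.22 Ω.
V_A = 6.32 × 25.22/(46.1 + 25.22) = 2.235 V.
Then the unloaded second divider: V_B = V_A × R4/(R3+R4) = 2.235 × 0.4431 = 0.9904 V.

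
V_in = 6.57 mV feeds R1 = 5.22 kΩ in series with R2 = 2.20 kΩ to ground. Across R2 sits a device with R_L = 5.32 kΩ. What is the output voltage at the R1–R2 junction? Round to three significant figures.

First combine the lower leg with the load: R2 ‖ R_L = 1.556 kΩ.
Now apply the divider: V_out = 6.57 × 0.2297 = 1.509 mV.

V_out ≈ 1.51 mV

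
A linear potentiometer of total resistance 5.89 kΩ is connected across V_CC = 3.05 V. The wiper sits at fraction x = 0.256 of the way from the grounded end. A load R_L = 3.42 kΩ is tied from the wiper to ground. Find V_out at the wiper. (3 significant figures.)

Lower segment x·R_p = 1.508 kΩ; upper segment (1−x)·R_p = 4.382 kΩ.
(x·R_p) ‖ R_L = 1.046 kΩ.
V_out = 3.05 × 1.046/(4.382 + 1.046) = 0.5879 V.

V_out ≈ 0.588 V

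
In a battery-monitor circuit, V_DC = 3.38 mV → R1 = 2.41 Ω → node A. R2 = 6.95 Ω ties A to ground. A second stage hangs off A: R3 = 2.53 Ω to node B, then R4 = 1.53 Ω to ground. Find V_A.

V_A ≈ 1.74 mV

Node A sees R2 in parallel with the series input of stage 2, R3 + R4 = 4.060 Ω.
Effective lower resistance at A: R2 ‖ 4.060 = 2.563 Ω.
So V_A = 3.38 × 0.5154 = 1.742 mV.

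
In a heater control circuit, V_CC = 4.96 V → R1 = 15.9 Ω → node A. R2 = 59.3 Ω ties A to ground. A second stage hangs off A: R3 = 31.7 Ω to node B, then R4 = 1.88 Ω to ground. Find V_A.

The second stage (R3 + R4 = 33.58 Ω) loads node A in parallel with R2.
R2 ‖ (R3+R4) = 21.44 Ω.
V_A = 4.96 × 21.44/(15.9 + 21.44) = 2.848 V.

V_A ≈ 2.85 V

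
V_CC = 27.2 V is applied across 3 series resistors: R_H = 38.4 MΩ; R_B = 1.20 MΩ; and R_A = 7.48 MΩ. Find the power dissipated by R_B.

P ≈ 0.401 µW

Series current I = V_CC/ΣR = 27.2/47.08 = 0.5777 µA.
V(R_B) = I·R = 0.6933 V; P = V·I = 0.6933 × 0.5777 = 0.4005 µW.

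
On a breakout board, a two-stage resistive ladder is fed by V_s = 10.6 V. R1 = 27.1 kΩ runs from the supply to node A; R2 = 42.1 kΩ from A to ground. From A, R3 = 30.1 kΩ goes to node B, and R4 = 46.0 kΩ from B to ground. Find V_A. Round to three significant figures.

Node A sees R2 in parallel with the series input of stage 2, R3 + R4 = 76.10 kΩ.
R2 ‖ (R3+R4) = 27.10 kΩ.
So V_A = 10.6 × 0.5000 = 5.300 V.

V_A ≈ 5.30 V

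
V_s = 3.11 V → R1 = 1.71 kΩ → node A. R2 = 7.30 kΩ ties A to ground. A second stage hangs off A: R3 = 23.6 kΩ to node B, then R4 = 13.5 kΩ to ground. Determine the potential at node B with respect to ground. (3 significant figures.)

Node A sees R2 in parallel with the series input of stage 2, R3 + R4 = 37.10 kΩ.
Effective lower resistance at A: R2 ‖ 37.10 = 6.100 kΩ.
V_A = 3.11 × 6.100/(1.71 + 6.100) = 2.429 V.
Then the unloaded second divider: V_B = V_A × R4/(R3+R4) = 2.429 × 0.3639 = 0.8839 V.

V_B ≈ 0.884 V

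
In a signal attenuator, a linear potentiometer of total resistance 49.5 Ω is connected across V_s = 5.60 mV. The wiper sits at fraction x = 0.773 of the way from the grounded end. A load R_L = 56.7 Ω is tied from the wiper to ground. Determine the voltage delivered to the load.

V_out ≈ 3.75 mV

Lower segment x·R_p = 38.26 Ω; upper segment (1−x)·R_p = 11.24 Ω.
(x·R_p) ‖ R_L = 22.85 Ω.
Then V_out = V_s · 22.85/(11.24 + 22.85) = 3.754 mV.
(Unloaded: V_out = x·V_s = 4.33 mV.)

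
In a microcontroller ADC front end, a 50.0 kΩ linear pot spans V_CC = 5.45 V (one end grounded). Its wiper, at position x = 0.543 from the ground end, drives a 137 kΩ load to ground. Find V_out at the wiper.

V_out ≈ 2.71 V

Lower segment x·R_p = 27.15 kΩ; upper segment (1−x)·R_p = 22.85 kΩ.
Lower segment in parallel with the load: 27.15 ‖ 137 = 22.66 kΩ.
Loaded-divider output: V_out = 5.45 × 0.4979 = 2.714 V.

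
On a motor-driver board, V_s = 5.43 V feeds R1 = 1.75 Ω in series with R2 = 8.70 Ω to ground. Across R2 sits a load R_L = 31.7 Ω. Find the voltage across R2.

R2 ‖ R_L = (8.70 × 31.7)/(8.70 + 31.7) = 6.826 Ω.
Voltage divider with the loaded lower leg: V_out = 5.43 × 6.826/(1.75 + 6.826) = 5.43 × 0.7960 = 4.322 V.

V_out ≈ 4.32 V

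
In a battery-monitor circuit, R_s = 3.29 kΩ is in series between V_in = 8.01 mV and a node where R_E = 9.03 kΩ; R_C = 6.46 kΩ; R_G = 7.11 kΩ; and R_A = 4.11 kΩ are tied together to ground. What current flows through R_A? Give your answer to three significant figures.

I ≈ 0.621 µA

Equivalent of the parallel group: R_p = 1.540 kΩ.
V_A by voltage divider: V_A = 8.01 × 1.540/(3.29 + 1.540) = 2.554 mV.
Branch current I = V_A/R_A = 2.554/4.11 = 0.6213 µA.
(Check via current divider: I_total = 1.659 µA; share G_k/ΣG = 0.3746 → same result.)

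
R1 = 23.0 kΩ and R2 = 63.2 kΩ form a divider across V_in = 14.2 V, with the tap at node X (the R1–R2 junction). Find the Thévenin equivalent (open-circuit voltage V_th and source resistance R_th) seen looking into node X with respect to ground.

Open-circuit (no load on X): V_th = V_in · R2/(R1 + R2) = 14.2 × 63.2/(23.00 + 63.2) = 10.41 V.
Zeroing V_in shorts the top of R1 to ground, so R_th = R1 ‖ R2 = 16.86 kΩ.

V_th ≈ 10.4 V, R_th ≈ 16.9 kΩ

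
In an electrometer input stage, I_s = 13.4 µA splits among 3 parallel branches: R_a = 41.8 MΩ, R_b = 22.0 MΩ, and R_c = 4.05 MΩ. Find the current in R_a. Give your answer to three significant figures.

I ≈ 1.01 µA

Conductances: ΣG = 1/41.8 + 1/22.0 + 1/4.05 = 0.3163 (1/MΩ).
By the current-divider rule, I = I_s · G_k/ΣG = 13.4 × 0.07564 = 1.014 µA.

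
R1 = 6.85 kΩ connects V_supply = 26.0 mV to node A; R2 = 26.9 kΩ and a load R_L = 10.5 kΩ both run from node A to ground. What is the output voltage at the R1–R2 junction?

V_out ≈ 13.6 mV

First combine the lower leg with the load: R2 ‖ R_L = 7.552 kΩ.
Voltage divider with the loaded lower leg: V_out = 26.0 × 7.552/(6.85 + 7.552) = 26.0 × 0.5244 = 13.63 mV.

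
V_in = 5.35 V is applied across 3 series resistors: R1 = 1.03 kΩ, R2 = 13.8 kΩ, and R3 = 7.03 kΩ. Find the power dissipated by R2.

P ≈ 0.827 mW

The common current is I = 5.35/21.86 = 0.2447 mA.
P = I²R = 0.05990 × 13.8 = 0.8266 mW.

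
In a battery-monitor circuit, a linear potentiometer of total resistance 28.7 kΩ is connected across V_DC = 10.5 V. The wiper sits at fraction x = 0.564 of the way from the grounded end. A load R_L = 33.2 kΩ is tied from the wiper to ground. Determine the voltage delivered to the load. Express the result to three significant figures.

V_out ≈ 4.88 V

The pot divides into 12.51 kΩ above the wiper and 16.19 kΩ below.
R_L loads the lower segment: effective lower R = 10.88 kΩ.
Then V_out = V_DC · 10.88/(12.51 + 10.88) = 4.884 V.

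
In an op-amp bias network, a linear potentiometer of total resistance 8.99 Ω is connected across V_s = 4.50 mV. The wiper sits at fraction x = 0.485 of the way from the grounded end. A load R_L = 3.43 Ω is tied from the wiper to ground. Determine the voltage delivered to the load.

V_out ≈ 1.32 mV

Lower segment x·R_p = 4.360 Ω; upper segment (1−x)·R_p = 4.630 Ω.
Lower segment in parallel with the load: 4.360 ‖ 3.43 = 1.920 Ω.
Loaded-divider output: V_out = 4.50 × 0.2931 = 1.319 mV.
(Unloaded: V_out = x·V_s = 2.18 mV.)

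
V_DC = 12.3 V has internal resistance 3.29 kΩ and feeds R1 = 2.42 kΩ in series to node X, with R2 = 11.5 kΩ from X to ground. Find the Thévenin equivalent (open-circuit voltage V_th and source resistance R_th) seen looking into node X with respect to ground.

R1' = 3.29 + 2.42 = 5.710 kΩ (source resistance + R1).
V_th is the unloaded tap voltage: V_DC · R2/(R1'+R2) = 12.3 × 0.6682 = 8.219 V.
With V_DC suppressed (replaced by a short), R_th = R1' ‖ R2 = (5.710 × 11.5)/(5.710 + 11.5) = 3.816 kΩ.

V_th ≈ 8.22 V, R_th ≈ 3.82 kΩ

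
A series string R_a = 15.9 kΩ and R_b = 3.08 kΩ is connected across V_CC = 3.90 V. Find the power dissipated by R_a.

P ≈ 0.671 mW

The common current is I = 3.90/18.98 = 0.2055 mA.
P = I²R = 0.04222 × 15.9 = 0.6713 mW.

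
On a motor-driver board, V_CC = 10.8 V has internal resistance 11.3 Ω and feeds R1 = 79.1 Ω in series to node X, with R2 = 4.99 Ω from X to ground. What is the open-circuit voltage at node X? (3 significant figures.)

V_th ≈ 0.565 V

R1' = 11.3 + 79.1 = 90.40 Ω (source resistance + R1).
With X open, the divider is unloaded: V_th = 10.8 × 4.99/95.39 = 0.5650 V.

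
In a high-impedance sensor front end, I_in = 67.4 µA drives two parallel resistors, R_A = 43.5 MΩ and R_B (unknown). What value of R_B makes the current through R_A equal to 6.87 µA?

The fraction through R_A equals R_B/(R_A+R_B).
With f = 0.1019, R_B = R_A · f/(1−f) = 43.5 × 0.1135 = 4.937 MΩ.

R_B ≈ 4.94 MΩ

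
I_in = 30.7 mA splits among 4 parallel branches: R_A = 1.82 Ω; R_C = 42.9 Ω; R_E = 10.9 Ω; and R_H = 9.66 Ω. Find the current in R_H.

ΣG = 1/1.82 + 1/42.9 + 1/10.9 + 1/9.66 = 0.7680.
By the current-divider rule, I = I_in · G_k/ΣG = 30.7 × 0.1348 = 4.138 mA.

I ≈ 4.14 mA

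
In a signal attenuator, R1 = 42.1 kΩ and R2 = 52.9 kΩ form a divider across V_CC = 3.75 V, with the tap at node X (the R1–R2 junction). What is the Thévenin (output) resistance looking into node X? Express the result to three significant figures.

R_th ≈ 23.4 kΩ

Zeroing V_CC shorts the top of R1 to ground, so R_th = R1 ‖ R2 = 23.44 kΩ.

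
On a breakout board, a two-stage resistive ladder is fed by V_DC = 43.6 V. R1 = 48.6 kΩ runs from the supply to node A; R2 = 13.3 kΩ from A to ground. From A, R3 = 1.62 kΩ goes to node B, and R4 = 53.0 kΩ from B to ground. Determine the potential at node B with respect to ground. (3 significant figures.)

Looking into the second stage from A: R3 + R4 = 54.62 kΩ appears in parallel with R2.
R2 ‖ (R3+R4) = 10.70 kΩ.
First divider: V_A = V_DC · 10.70/(48.6 + 10.70) = 7.864 V.
Then the unloaded second divider: V_B = V_A × R4/(R3+R4) = 7.864 × 0.9703 = 7.631 V.

V_B ≈ 7.63 V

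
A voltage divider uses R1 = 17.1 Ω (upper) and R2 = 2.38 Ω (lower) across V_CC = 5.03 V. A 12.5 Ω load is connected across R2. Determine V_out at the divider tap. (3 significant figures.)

The load sits in parallel with R2, giving an effective lower resistance R2' = R2·R_L/(R2+R_L) = 1.999 Ω.
Then V_out = V_CC · R2'/(R1 + R2') = 5.03 × 1.999/19.10 = 0.5265 V.
(Unloaded it would be 0.615 V; the load pulls it down.)

V_out ≈ 0.527 V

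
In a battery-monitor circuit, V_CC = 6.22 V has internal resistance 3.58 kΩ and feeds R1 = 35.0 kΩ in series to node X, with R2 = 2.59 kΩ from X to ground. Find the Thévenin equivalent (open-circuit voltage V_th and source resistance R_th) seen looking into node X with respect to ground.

V_th ≈ 0.391 V, R_th ≈ 2.43 kΩ

R1' = 3.58 + 35.0 = 38.58 kΩ (source resistance + R1).
With X open, the divider is unloaded: V_th = 6.22 × 2.59/41.17 = 0.3913 V.
Looking into X with the source shorted: R_th = R1'·R2/(R1'+R2) = 38.58 × 2.59/41.17 = 2.427 kΩ.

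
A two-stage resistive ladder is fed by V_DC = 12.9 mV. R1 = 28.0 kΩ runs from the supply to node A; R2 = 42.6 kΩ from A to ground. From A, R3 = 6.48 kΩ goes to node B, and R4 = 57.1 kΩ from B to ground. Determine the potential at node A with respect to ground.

V_A ≈ 6.15 mV

The second stage (R3 + R4 = 63.58 kΩ) loads node A in parallel with R2.
R2 ‖ (R3+R4) = 25.51 kΩ.
So V_A = 12.9 × 0.4767 = 6.150 mV.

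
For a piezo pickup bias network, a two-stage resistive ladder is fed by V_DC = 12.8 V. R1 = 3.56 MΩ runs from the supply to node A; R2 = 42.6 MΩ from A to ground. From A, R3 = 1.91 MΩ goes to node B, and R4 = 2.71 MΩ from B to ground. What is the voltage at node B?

V_B ≈ 4.05 V

Node A sees R2 in parallel with the series input of stage 2, R3 + R4 = 4.620 MΩ.
Effective lower resistance at A: R2 ‖ 4.620 = 4.168 MΩ.
So V_A = 12.8 × 0.5393 = 6.904 V.
V_B = V_A × 0.5866 = 4.049 V.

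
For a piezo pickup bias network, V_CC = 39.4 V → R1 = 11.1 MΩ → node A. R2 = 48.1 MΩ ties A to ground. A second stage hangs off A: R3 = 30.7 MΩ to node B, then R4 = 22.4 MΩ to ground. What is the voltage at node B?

Looking into the second stage from A: R3 + R4 = 53.10 MΩ appears in parallel with R2.
R2 ‖ (R3+R4) = 25.24 MΩ.
So V_A = 39.4 × 0.6945 = 27.36 V.
V_B = V_A × 0.4218 = 11.54 V.

V_B ≈ 11.5 V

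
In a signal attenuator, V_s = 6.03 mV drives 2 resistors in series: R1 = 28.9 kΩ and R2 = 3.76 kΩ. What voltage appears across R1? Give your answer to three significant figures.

V ≈ 5.34 mV

ΣR = 28.9 + 3.76 = 32.66 kΩ.
V = V_s · R/ΣR = 6.03 × 0.8849 = 5.336 mV.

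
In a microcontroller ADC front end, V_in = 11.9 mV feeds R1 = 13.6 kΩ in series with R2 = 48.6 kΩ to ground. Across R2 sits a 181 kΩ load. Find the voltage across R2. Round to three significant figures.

V_out ≈ 8.78 mV

The load sits in parallel with R2, giving an effective lower resistance R2' = R2·R_L/(R2+R_L) = 38.31 kΩ.
Voltage divider with the loaded lower leg: V_out = 11.9 × 38.31/(13.6 + 38.31) = 11.9 × 0.7380 = 8.782 mV.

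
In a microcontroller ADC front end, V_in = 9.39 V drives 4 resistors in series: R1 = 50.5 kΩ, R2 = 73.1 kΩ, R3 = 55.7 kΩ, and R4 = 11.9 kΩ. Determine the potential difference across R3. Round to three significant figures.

V ≈ 2.74 V

Series total: ΣR = 50.5 + 73.1 + 55.7 + 11.9 = 191.2 kΩ.
Voltage divider: V = V_in · (55.70 / 191.2) = 9.39 × 0.2913 = 2.735 V.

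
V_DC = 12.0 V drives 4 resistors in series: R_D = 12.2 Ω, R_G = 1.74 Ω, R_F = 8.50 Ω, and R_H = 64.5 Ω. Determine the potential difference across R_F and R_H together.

V ≈ 10.1 V

Series total: ΣR = 12.2 + 1.74 + 8.50 + 64.5 = 86.94 Ω.
R_{R_F..R_H} = 8.50 + 64.5 = 73.00 Ω.
By the voltage-divider rule, V = 12.0 × 73.00/86.94 = 10.08 V.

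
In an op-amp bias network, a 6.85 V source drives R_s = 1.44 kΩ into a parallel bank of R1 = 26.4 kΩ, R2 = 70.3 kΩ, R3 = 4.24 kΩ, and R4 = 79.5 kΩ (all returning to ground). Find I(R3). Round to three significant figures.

Equivalent of the parallel group: R_p = 3.327 kΩ.
V_A by voltage divider: V_A = 6.85 × 3.327/(1.44 + 3.327) = 4.781 V.
Branch current I = V_A/R3 = 4.781/4.24 = 1.128 mA.

I ≈ 1.13 mA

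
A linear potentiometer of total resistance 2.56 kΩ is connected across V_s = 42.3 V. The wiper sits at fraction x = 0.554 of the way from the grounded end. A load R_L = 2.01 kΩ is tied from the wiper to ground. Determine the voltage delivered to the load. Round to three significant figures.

V_out ≈ 17.8 V

Lower segment x·R_p = 1.418 kΩ; upper segment (1−x)·R_p = 1.142 kΩ.
R_L loads the lower segment: effective lower R = 0.8315 kΩ.
Loaded-divider output: V_out = 42.3 × 0.4214 = 17.82 V.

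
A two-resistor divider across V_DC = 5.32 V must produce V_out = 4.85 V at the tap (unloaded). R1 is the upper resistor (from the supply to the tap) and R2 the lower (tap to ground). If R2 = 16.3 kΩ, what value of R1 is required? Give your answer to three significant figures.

V_out/V_DC = R2/(R1+R2) = 0.9117.
So R1 = R2 · (V_DC/V_out − 1) = 16.3 × (5.32/4.85 − 1) = 16.3 × 0.09691 = 1.580 kΩ.

R1 ≈ 1.58 kΩ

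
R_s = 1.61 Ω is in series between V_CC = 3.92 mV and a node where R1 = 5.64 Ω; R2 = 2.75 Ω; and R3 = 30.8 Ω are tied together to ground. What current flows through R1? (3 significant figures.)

Parallel bank: R_p = 1/(1/5.64 + 1/2.75 + 1/30.8) = 1.744 Ω.
V_A by voltage divider: V_A = 3.92 × 1.744/(1.61 + 1.744) = 2.038 mV.
Branch current I = V_A/R1 = 2.038/5.64 = 0.3614 mA.
(Equivalently: I_total = 1.169 mA, then current-divider fraction G_k/ΣG = 0.3092.)

I ≈ 0.361 mA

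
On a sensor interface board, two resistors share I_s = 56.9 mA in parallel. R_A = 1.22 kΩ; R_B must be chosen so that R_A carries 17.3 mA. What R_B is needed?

The fraction through R_A equals R_B/(R_A+R_B).
17.3/56.9 = R_B/(R_A + R_B) → R_B = R_A · (0.3040)/(1 − 0.3040) = 1.22 × 0.4369 = 0.5330 kΩ.

R_B ≈ 0.533 kΩ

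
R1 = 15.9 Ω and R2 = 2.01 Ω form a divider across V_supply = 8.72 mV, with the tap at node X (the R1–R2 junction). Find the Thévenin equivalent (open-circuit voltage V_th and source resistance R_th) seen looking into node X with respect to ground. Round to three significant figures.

V_th ≈ 0.979 mV, R_th ≈ 1.78 Ω

V_th is the unloaded tap voltage: V_supply · R2/(R1+R2) = 8.72 × 0.1122 = 0.9786 mV.
Looking into X with the source shorted: R_th = R1·R2/(R1+R2) = 15.90 × 2.01/17.91 = 1.784 Ω.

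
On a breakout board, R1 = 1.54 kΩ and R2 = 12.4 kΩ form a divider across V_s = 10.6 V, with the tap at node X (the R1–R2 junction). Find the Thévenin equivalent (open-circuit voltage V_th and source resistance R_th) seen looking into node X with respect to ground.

V_th is the unloaded tap voltage: V_s · R2/(R1+R2) = 10.6 × 0.8895 = 9.429 V.
Looking into X with the source shorted: R_th = R1·R2/(R1+R2) = 1.540 × 12.4/13.94 = 1.370 kΩ.

V_th ≈ 9.43 V, R_th ≈ 1.37 kΩ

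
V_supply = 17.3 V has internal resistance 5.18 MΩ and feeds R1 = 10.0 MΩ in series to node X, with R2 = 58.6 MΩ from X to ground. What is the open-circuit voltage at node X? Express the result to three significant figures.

R1' = 5.18 + 10.0 = 15.18 MΩ (source resistance + R1).
V_th is the unloaded tap voltage: V_supply · R2/(R1'+R2) = 17.3 × 0.7943 = 13.74 V.

V_th ≈ 13.7 V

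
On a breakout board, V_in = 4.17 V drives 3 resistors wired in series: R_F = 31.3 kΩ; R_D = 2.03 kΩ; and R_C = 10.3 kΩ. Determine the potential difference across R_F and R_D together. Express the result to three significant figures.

ΣR = 31.3 + 2.03 + 10.3 = 43.63 kΩ.
R_{R_F..R_D} = 31.3 + 2.03 = 33.33 kΩ.
Voltage divider: V = V_in · (33.33 / 43.63) = 4.17 × 0.7639 = 3.186 V.

V ≈ 3.19 V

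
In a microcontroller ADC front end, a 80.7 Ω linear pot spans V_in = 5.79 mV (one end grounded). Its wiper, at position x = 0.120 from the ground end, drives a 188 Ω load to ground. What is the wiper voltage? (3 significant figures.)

Split the track: R_lower = x·R_p = 9.684 Ω, R_upper = (1−x)·R_p = 71.02 Ω.
R_L loads the lower segment: effective lower R = 9.210 Ω.
Loaded-divider output: V_out = 5.79 × 0.1148 = 0.6647 mV.

V_out ≈ 0.665 mV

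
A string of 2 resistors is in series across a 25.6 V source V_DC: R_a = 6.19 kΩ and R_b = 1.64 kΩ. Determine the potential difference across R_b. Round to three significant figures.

ΣR = 6.19 + 1.64 = 7.830 kΩ.
By the voltage-divider rule, V = 25.6 × 1.640/7.830 = 5.362 V.

V ≈ 5.36 V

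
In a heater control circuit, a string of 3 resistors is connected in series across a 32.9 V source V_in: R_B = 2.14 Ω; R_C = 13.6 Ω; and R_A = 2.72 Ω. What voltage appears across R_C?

ΣR = 2.14 + 13.6 + 2.72 = 18.46 Ω.
V = V_in · R/ΣR = 32.9 × 0.7367 = 24.24 V.

V ≈ 24.2 V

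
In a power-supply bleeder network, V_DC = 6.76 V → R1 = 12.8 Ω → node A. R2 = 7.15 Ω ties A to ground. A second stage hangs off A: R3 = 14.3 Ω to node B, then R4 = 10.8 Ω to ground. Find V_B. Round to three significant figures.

V_B ≈ 0.881 V

Looking into the second stage from A: R3 + R4 = 25.10 Ω appears in parallel with R2.
R2 ‖ (R3+R4) = 5.565 Ω.
V_A = 6.76 × 5.565/(12.8 + 5.565) = 2.048 V.
Then the unloaded second divider: V_B = V_A × R4/(R3+R4) = 2.048 × 0.4303 = 0.8814 V.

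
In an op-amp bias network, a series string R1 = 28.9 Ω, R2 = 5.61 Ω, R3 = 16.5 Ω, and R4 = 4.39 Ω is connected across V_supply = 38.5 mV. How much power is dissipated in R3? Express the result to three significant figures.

ΣR = 55.40 Ω → I = 38.5/55.40 = 0.6949 mA.
V(R3) = I·R = 11.47 mV; P = V·I = 11.47 × 0.6949 = 7.969 µW.

P ≈ 7.97 µW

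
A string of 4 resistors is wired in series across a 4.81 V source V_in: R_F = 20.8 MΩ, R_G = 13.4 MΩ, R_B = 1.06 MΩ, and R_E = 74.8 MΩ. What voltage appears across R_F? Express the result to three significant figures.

Series total: ΣR = 20.8 + 13.4 + 1.06 + 74.8 = 110.1 MΩ.
Voltage divider: V = V_in · (20.80 / 110.1) = 4.81 × 0.1890 = 0.9090 V.

V ≈ 0.909 V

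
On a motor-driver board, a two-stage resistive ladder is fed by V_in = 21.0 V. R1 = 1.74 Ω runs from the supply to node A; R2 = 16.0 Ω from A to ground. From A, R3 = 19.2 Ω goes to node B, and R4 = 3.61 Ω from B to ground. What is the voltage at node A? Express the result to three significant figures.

The second stage (R3 + R4 = 22.81 Ω) loads node A in parallel with R2.
R2 ‖ (R3+R4) = 9.404 Ω.
First divider: V_A = V_in · 9.404/(1.74 + 9.404) = 17.72 V.

V_A ≈ 17.7 V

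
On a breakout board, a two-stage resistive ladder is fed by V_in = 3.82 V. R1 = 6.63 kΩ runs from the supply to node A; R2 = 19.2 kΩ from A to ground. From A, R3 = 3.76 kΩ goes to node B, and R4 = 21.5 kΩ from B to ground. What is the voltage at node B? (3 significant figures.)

V_B ≈ 2.02 V

The second stage (R3 + R4 = 25.26 kΩ) loads node A in parallel with R2.
R2 ‖ (R3+R4) = 10.91 kΩ.
So V_A = 3.82 × 0.6220 = 2.376 V.
V_B = V_A × 0.8511 = 2.022 V.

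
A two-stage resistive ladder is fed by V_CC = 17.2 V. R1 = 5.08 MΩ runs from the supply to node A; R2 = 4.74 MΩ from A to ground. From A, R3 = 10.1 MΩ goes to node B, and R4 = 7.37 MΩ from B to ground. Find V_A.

Node A sees R2 in parallel with the series input of stage 2, R3 + R4 = 17.47 MΩ.
Effective lower resistance at A: R2 ‖ 17.47 = 3.728 MΩ.
So V_A = 17.2 × 0.4233 = 7.280 V.

V_A ≈ 7.28 V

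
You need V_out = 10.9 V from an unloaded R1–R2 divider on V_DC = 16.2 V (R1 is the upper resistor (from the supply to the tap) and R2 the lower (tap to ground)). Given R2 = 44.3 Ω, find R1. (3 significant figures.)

V_out/V_DC = R2/(R1+R2) = 0.6728.
So R1 = R2 · (V_DC/V_out − 1) = 44.3 × (16.2/10.9 − 1) = 44.3 × 0.4862 = 21.54 Ω.

R1 ≈ 21.5 Ω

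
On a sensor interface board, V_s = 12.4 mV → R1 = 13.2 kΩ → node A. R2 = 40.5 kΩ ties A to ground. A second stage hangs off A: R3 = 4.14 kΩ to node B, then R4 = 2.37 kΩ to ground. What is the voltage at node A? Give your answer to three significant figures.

Node A sees R2 in parallel with the series input of stage 2, R3 + R4 = 6.510 kΩ.
R2 ‖ (R3+R4) = 5.608 kΩ.
So V_A = 12.4 × 0.2982 = 3.698 mV.

V_A ≈ 3.70 mV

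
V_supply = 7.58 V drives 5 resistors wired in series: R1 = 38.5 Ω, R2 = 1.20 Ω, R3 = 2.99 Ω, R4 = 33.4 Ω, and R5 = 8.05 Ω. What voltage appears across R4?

Total series resistance ΣR = 38.5 + 1.20 + 2.99 + 33.4 + 8.05 = 84.14 Ω.
By the voltage-divider rule, V = 7.58 × 33.40/84.14 = 3.009 V.

V ≈ 3.01 V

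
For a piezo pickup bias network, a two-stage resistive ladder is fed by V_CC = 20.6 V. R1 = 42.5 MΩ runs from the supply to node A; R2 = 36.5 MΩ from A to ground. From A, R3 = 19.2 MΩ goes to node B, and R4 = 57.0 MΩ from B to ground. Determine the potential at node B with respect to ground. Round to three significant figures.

The second stage (R3 + R4 = 76.20 MΩ) loads node A in parallel with R2.
Effective lower resistance at A: R2 ‖ 76.20 = 24.68 MΩ.
V_A = 20.6 × 24.68/(42.5 + 24.68) = 7.568 V.
Then the unloaded second divider: V_B = V_A × R4/(R3+R4) = 7.568 × 0.7480 = 5.661 V.

V_B ≈ 5.66 V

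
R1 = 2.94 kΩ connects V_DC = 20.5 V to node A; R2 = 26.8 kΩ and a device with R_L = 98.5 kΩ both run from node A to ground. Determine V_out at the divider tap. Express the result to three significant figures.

The load sits in parallel with R2, giving an effective lower resistance R2' = R2·R_L/(R2+R_L) = 21.07 kΩ.
Now apply the divider: V_out = 20.5 × 0.8775 = 17.99 V.

V_out ≈ 18.0 V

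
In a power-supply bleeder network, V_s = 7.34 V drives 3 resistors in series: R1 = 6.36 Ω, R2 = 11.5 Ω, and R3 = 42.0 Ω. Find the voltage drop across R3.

Series total: ΣR = 6.36 + 11.5 + 42.0 = 59.86 Ω.
Voltage divider: V = V_s · (42.00 / 59.86) = 7.34 × 0.7016 = 5.150 V.

V ≈ 5.15 V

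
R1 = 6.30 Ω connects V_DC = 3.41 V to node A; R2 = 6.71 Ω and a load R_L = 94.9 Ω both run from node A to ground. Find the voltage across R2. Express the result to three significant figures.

V_out ≈ 1.70 V

R2 ‖ R_L = (6.71 × 94.9)/(6.71 + 94.9) = 6.267 Ω.
Then V_out = V_DC · R2'/(R1 + R2') = 3.41 × 6.267/12.57 = 1.701 V.
(Unloaded it would be 1.76 V; the load pulls it down.)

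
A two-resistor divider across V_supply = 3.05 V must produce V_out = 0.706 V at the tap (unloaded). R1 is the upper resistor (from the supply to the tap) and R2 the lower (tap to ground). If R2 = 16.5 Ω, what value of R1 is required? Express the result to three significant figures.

R1 ≈ 54.8 Ω

V_out/V_supply = R2/(R1+R2) = 0.2315.
R1 = R2·(1/k − 1) = 16.5 × 3.320 = 54.78 Ω.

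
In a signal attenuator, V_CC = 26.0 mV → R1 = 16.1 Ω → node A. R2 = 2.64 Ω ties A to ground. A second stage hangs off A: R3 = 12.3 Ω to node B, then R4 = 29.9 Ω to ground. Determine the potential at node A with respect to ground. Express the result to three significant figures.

V_A ≈ 3.48 mV

Node A sees R2 in parallel with the series input of stage 2, R3 + R4 = 42.20 Ω.
Effective lower resistance at A: R2 ‖ 42.20 = 2.485 Ω.
So V_A = 26.0 × 0.1337 = 3.476 mV.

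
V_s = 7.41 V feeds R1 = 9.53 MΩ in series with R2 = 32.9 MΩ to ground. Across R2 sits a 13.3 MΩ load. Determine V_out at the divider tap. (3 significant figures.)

R2 ‖ R_L = (32.9 × 13.3)/(32.9 + 13.3) = 9.471 MΩ.
Voltage divider with the loaded lower leg: V_out = 7.41 × 9.471/(9.53 + 9.471) = 7.41 × 0.4985 = 3.694 V.

V_out ≈ 3.69 V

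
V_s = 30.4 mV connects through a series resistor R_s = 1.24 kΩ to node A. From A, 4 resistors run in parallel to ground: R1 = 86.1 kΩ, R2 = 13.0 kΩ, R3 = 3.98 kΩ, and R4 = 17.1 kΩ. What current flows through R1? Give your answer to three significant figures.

Combine the parallel branches: R_p = (1/86.1 + 1/13.0 + 1/3.98 + 1/17.1)⁻¹ = 2.511 kΩ.
V_A by voltage divider: V_A = 30.4 × 2.511/(1.24 + 2.511) = 20.35 mV.
Branch current I = V_A/R1 = 20.35/86.1 = 0.2364 µA.

I ≈ 0.236 µA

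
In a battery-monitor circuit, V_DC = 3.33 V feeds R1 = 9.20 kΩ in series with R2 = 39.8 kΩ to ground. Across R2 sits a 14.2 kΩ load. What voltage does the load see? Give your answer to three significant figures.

V_out ≈ 1.77 V

R2 ‖ R_L = (39.8 × 14.2)/(39.8 + 14.2) = 10.47 kΩ.
Then V_out = V_DC · R2'/(R1 + R2') = 3.33 × 10.47/19.67 = 1.772 V.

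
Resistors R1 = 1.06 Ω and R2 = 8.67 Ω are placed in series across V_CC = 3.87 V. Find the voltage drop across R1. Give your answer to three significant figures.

Total series resistance ΣR = 1.06 + 8.67 = 9.730 Ω.
V = V_CC · R/ΣR = 3.87 × 0.1089 = 0.4216 V.

V ≈ 0.422 V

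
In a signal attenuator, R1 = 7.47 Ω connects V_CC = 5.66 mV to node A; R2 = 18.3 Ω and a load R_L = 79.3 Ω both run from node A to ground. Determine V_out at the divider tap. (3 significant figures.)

First combine the lower leg with the load: R2 ‖ R_L = 14.87 Ω.
Then V_out = V_CC · R2'/(R1 + R2') = 5.66 × 14.87/22.34 = 3.767 mV.

V_out ≈ 3.77 mV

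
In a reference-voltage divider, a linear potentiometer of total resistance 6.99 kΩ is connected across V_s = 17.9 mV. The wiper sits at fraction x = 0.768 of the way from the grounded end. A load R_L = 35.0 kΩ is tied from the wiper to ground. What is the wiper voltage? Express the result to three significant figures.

V_out ≈ 13.3 mV

Lower segment x·R_p = 5.368 kΩ; upper segment (1−x)·R_p = 1.622 kΩ.
Lower segment in parallel with the load: 5.368 ‖ 35.0 = 4.654 kΩ.
Loaded-divider output: V_out = 17.9 × 0.7416 = 13.27 mV.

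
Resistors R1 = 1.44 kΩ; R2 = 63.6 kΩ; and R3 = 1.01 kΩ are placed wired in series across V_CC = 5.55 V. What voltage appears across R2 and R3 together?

V ≈ 5.43 V

Series total: ΣR = 1.44 + 63.6 + 1.01 = 66.05 kΩ.
R_{R2..R3} = 63.6 + 1.01 = 64.61 kΩ.
Voltage divider: V = V_CC · (64.61 / 66.05) = 5.55 × 0.9782 = 5.429 V.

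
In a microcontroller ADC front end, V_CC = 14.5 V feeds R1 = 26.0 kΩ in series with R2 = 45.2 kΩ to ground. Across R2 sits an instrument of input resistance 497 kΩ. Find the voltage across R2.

V_out ≈ 8.91 V

R2 ‖ R_L = (45.2 × 497)/(45.2 + 497) = 41.43 kΩ.
Voltage divider with the loaded lower leg: V_out = 14.5 × 41.43/(26.0 + 41.43) = 14.5 × 0.6144 = 8.909 V.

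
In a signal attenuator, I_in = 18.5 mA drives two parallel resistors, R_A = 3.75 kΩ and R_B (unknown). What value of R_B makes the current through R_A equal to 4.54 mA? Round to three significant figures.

The fraction through R_A equals R_B/(R_A+R_B).
With f = 0.2454, R_B = R_A · f/(1−f) = 3.75 × 0.3252 = 1.220 kΩ.

R_B ≈ 1.22 kΩ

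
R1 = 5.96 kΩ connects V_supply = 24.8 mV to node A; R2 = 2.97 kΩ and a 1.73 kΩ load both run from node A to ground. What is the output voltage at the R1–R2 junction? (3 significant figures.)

V_out ≈ 3.84 mV

The load sits in parallel with R2, giving an effective lower resistance R2' = R2·R_L/(R2+R_L) = 1.093 kΩ.
Voltage divider with the loaded lower leg: V_out = 24.8 × 1.093/(5.96 + 1.093) = 24.8 × 0.1550 = 3.844 mV.
(Unloaded it would be 8.25 mV; the load pulls it down.)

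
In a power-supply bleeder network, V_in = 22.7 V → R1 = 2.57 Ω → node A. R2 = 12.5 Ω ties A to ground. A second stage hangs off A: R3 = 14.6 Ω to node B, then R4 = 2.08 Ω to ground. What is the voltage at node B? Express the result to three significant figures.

The second stage (R3 + R4 = 16.68 Ω) loads node A in parallel with R2.
R2 ‖ (R3+R4) = 7.145 Ω.
So V_A = 22.7 × 0.7355 = 16.70 V.
Then the unloaded second divider: V_B = V_A × R4/(R3+R4) = 16.70 × 0.1247 = 2.082 V.

V_B ≈ 2.08 V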